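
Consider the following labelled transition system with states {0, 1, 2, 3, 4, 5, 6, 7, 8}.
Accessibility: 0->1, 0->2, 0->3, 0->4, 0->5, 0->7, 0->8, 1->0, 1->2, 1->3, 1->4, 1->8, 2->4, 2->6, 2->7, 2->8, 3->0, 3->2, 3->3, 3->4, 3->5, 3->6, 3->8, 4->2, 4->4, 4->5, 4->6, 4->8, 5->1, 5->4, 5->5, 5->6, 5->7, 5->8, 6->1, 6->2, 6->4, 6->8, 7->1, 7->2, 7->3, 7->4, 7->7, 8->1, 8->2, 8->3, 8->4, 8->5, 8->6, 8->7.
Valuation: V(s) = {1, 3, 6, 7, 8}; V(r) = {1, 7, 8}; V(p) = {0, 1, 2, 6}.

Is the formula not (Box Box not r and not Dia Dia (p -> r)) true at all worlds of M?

Recall that Box ψ holds at a world iff ψ holds at every accessible world, and Dia ψ holds iff ψ holds at some accessible world.
Let φ = not (Box Box not r and not Dia Dia (p -> r)). Evaluate φ at each world:
  0 (successors {1, 2, 3, 4, 5, 7, 8}): φ is true.
  1 (successors {0, 2, 3, 4, 8}): φ is true.
  2 (successors {4, 6, 7, 8}): φ is true.
  3 (successors {0, 2, 3, 4, 5, 6, 8}): φ is true.
  4 (successors {2, 4, 5, 6, 8}): φ is true.
  5 (successors {1, 4, 5, 6, 7, 8}): φ is true.
  6 (successors {1, 2, 4, 8}): φ is true.
  7 (successors {1, 2, 3, 4, 7}): φ is true.
  8 (successors {1, 2, 3, 4, 5, 6, 7}): φ is true.
For instance, at 1:
  At 1: Box Box not r and not Dia Dia (p -> r) is false, so not (Box Box not r and not Dia Dia (p -> r)) is true.
    At 1: Box Box not r is false, not Dia Dia (p -> r) is false, so Box Box not r and not Dia Dia (p -> r) is false.
      At 1: Box Box not r requires Box not r at every successor {0, 2, 3, 4, 8}.
        Box not r fails at 0, so Box Box not r is false at 1.
      At 1: Dia Dia (p -> r) is true, so not Dia Dia (p -> r) is false.

Yes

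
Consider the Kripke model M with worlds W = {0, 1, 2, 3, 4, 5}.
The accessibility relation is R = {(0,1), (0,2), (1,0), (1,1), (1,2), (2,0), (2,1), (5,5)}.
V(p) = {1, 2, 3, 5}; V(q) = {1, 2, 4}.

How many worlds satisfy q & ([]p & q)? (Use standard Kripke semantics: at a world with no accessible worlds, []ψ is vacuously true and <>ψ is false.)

Let φ = q & ([]p & q). Evaluate φ at each world:
  0 (successors {1, 2}): φ is false.
  1 (successors {0, 1, 2}): φ is false.
  2 (successors {0, 1}): φ is false.
  3 (successors ∅): φ is false.
  4 (successors ∅): φ is true.
  5 (successors {5}): φ is false.
For instance, at 0:
  At 0: q is false, []p & q is false, so q & ([]p & q) is false.
    At 0: []p is true, q is false, so []p & q is false.
      At 0: []p requires p at every successor {1, 2}.
        At 1: p is true.
        At 2: p is true.
      So []p is true at 0.
Satisfying worlds: {4}

1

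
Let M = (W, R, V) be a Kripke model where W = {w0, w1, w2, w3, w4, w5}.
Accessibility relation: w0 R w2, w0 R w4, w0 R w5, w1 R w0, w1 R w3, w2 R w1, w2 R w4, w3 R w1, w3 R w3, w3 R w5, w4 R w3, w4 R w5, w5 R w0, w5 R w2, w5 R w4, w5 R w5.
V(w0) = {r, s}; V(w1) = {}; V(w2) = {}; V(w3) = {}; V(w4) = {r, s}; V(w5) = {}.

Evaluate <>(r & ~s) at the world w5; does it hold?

No

At w5: <>(r & ~s) requires r & ~s at some successor in {w0, w2, w4, w5}.
  At w0: r & ~s is false.
  At w2: r & ~s is false.
  At w4: r & ~s is false.
  At w5: r & ~s is false.
So <>(r & ~s) is false at w5.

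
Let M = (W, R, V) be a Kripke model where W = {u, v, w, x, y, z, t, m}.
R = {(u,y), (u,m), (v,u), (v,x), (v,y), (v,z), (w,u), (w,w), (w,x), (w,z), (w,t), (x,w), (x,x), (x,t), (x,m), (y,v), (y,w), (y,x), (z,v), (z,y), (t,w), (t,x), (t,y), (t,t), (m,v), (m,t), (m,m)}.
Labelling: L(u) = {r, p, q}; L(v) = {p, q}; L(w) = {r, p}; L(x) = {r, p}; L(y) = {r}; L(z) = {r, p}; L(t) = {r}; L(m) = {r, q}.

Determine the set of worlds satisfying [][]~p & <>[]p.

Let φ = [][]~p & <>[]p. Evaluate φ at each world:
  u (successors {y, m}): φ is false.
  v (successors {u, x, y, z}): φ is false.
  w (successors {u, w, x, z, t}): φ is false.
  x (successors {w, x, t, m}): φ is false.
  y (successors {v, w, x}): φ is false.
  z (successors {v, y}): φ is false.
  t (successors {w, x, y, t}): φ is false.
  m (successors {v, t, m}): φ is false.
For instance, at u:
  At u: [][]~p is false, <>[]p is true, so [][]~p & <>[]p is false.
    At u: [][]~p requires []~p at every successor {y, m}.
      []~p fails at y, so [][]~p is false at u.
    At u: <>[]p requires []p at some successor in {y, m}.
      []p holds at y, so <>[]p is true at u.
Satisfying worlds: none.

none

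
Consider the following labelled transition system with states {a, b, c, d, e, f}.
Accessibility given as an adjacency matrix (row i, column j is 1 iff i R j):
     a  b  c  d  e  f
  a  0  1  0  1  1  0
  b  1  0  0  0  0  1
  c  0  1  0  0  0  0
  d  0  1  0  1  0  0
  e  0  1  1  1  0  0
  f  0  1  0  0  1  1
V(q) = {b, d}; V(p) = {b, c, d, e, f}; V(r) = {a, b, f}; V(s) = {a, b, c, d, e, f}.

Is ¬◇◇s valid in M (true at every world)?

Let φ = ¬◇◇s. Evaluate φ at each world:
  a (successors {b, d, e}): φ is false.
  b (successors {a, f}): φ is false.
  c (successors {b}): φ is false.
  d (successors {b, d}): φ is false.
  e (successors {b, c, d}): φ is false.
  f (successors {b, e, f}): φ is false.
Detail at a (counterexample):
  At a: ◇◇s is true, so ¬◇◇s is false.
    At a: ◇◇s requires ◇s at some successor in {b, d, e}.
      ◇s holds at b, so ◇◇s is true at a.

No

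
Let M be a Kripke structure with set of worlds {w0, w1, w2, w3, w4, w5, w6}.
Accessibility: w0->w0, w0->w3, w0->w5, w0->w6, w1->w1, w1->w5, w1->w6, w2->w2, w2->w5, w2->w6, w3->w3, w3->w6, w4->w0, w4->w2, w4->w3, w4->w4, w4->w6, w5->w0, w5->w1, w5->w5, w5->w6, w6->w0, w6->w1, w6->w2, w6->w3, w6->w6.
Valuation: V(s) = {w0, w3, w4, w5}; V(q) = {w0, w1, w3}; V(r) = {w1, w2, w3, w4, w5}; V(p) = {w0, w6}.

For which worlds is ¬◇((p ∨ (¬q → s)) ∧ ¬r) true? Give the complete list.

Let φ = ¬◇((p ∨ (¬q → s)) ∧ ¬r). Evaluate φ at each world:
  w0 (successors {w0, w3, w5, w6}): φ is false.
  w1 (successors {w1, w5, w6}): φ is false.
  w2 (successors {w2, w5, w6}): φ is false.
  w3 (successors {w3, w6}): φ is false.
  w4 (successors {w0, w2, w3, w4, w6}): φ is false.
  w5 (successors {w0, w1, w5, w6}): φ is false.
  w6 (successors {w0, w1, w2, w3, w6}): φ is false.
For instance, at w5:
  At w5: ◇((p ∨ (¬q → s)) ∧ ¬r) is true, so ¬◇((p ∨ (¬q → s)) ∧ ¬r) is false.
    At w5: ◇((p ∨ (¬q → s)) ∧ ¬r) requires (p ∨ (¬q → s)) ∧ ¬r at some successor in {w0, w1, w5, w6}.
      (p ∨ (¬q → s)) ∧ ¬r holds at w0, so ◇((p ∨ (¬q → s)) ∧ ¬r) is true at w5.
Satisfying worlds: none.

none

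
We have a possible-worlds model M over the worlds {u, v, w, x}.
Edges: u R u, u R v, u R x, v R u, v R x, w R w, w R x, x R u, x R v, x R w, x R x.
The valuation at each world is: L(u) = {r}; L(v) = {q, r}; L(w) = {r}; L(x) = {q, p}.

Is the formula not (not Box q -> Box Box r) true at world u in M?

Recall that Box ψ holds at a world iff ψ holds at every accessible world, and Dia ψ holds iff ψ holds at some accessible world.
At u: not Box q -> Box Box r is false, so not (not Box q -> Box Box r) is true.
  At u: not Box q is true, Box Box r is false, so not Box q -> Box Box r is false.
    At u: Box q is false, so not Box q is true.
      At u: Box q requires q at every successor {u, v, x}.
        q fails at u, so Box q is false at u.
    At u: Box Box r requires Box r at every successor {u, v, x}.
      Box r fails at u, so Box Box r is false at u.

Yes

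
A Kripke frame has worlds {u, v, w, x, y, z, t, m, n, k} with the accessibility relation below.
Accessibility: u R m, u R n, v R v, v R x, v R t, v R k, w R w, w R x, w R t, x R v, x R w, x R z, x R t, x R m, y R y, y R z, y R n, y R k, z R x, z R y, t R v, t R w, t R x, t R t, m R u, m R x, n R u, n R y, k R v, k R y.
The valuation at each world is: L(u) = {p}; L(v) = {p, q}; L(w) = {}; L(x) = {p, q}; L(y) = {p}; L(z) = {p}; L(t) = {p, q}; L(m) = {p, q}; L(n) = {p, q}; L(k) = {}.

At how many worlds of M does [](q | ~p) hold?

4

Recall that []ψ holds at a world iff ψ holds at every accessible world, and <>ψ holds iff ψ holds at some accessible world.
Let φ = [](q | ~p). Evaluate φ at each world:
  u (successors {m, n}): φ is true.
  v (successors {v, x, t, k}): φ is true.
  w (successors {w, x, t}): φ is true.
  x (successors {v, w, z, t, m}): φ is false.
  y (successors {y, z, n, k}): φ is false.
  z (successors {x, y}): φ is false.
  t (successors {v, w, x, t}): φ is true.
  m (successors {u, x}): φ is false.
  n (successors {u, y}): φ is false.
  k (successors {v, y}): φ is false.
For instance, at x:
  At x: [](q | ~p) requires q | ~p at every successor {v, w, z, t, m}.
    q | ~p fails at z, so [](q | ~p) is false at x.
Satisfying worlds: {u, v, w, t}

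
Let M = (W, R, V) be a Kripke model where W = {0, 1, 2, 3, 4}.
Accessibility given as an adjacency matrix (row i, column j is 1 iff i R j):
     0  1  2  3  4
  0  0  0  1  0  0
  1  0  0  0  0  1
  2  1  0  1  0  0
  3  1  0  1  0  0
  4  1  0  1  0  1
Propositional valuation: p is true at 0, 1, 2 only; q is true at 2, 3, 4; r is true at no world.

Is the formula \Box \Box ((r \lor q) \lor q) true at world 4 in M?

At 4: \Box \Box ((r \lor q) \lor q) requires \Box ((r \lor q) \lor q) at every successor {0, 2, 4}.
  \Box ((r \lor q) \lor q) fails at 2, so \Box \Box ((r \lor q) \lor q) is false at 4.
    At 2: \Box ((r \lor q) \lor q) requires (r \lor q) \lor q at every successor {0, 2}.
      (r \lor q) \lor q fails at 0, so \Box ((r \lor q) \lor q) is false at 2.

No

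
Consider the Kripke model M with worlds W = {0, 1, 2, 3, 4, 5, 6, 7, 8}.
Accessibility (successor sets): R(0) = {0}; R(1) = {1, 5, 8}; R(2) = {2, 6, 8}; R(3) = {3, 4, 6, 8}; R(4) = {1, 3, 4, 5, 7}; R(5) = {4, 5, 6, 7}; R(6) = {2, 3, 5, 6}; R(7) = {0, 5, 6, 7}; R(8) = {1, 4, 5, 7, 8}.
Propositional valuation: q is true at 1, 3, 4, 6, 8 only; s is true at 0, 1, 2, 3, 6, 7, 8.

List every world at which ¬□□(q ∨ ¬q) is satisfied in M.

Let φ = ¬□□(q ∨ ¬q). Evaluate φ at each world:
  0 (successors {0}): φ is false.
  1 (successors {1, 5, 8}): φ is false.
  2 (successors {2, 6, 8}): φ is false.
  3 (successors {3, 4, 6, 8}): φ is false.
  4 (successors {1, 3, 4, 5, 7}): φ is false.
  5 (successors {4, 5, 6, 7}): φ is false.
  6 (successors {2, 3, 5, 6}): φ is false.
  7 (successors {0, 5, 6, 7}): φ is false.
  8 (successors {1, 4, 5, 7, 8}): φ is false.
For instance, at 4:
  At 4: □□(q ∨ ¬q) is true, so ¬□□(q ∨ ¬q) is false.
    At 4: □□(q ∨ ¬q) requires □(q ∨ ¬q) at every successor {1, 3, 4, 5, 7}.
      At 1: □(q ∨ ¬q) is true.
      At 3: □(q ∨ ¬q) is true.
      At 4: □(q ∨ ¬q) is true.
      At 5: □(q ∨ ¬q) is true.
      At 7: □(q ∨ ¬q) is true.
    So □□(q ∨ ¬q) is true at 4.
Satisfying worlds: none.

none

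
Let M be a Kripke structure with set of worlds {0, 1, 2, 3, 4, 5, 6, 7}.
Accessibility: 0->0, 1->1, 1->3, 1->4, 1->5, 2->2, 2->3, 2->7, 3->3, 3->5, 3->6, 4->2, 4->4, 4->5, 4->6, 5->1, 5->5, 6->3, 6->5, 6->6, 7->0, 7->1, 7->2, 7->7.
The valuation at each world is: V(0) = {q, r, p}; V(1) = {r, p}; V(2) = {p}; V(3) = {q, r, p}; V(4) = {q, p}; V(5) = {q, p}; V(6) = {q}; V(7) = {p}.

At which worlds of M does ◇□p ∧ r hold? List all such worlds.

Let φ = ◇□p ∧ r. Evaluate φ at each world:
  0 (successors {0}): φ is true.
  1 (successors {1, 3, 4, 5}): φ is true.
  2 (successors {2, 3, 7}): φ is false.
  3 (successors {3, 5, 6}): φ is true.
  4 (successors {2, 4, 5, 6}): φ is false.
  5 (successors {1, 5}): φ is false.
  6 (successors {3, 5, 6}): φ is false.
  7 (successors {0, 1, 2, 7}): φ is false.
For instance, at 3:
  At 3: ◇□p is true, r is true, so ◇□p ∧ r is true.
    At 3: ◇□p requires □p at some successor in {3, 5, 6}.
      □p holds at 5, so ◇□p is true at 3.
Satisfying worlds: {0, 1, 3}

0, 1, 3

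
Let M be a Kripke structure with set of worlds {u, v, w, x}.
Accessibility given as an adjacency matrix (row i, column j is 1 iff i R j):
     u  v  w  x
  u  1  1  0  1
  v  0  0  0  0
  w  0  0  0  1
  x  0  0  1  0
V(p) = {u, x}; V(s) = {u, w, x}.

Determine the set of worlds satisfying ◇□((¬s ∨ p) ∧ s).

u, x

Let φ = ◇□((¬s ∨ p) ∧ s). Evaluate φ at each world:
  u (successors {u, v, x}): φ is true.
  v (successors ∅): φ is false.
  w (successors {x}): φ is false.
  x (successors {w}): φ is true.
For instance, at u:
  At u: ◇□((¬s ∨ p) ∧ s) requires □((¬s ∨ p) ∧ s) at some successor in {u, v, x}.
    □((¬s ∨ p) ∧ s) holds at v, so ◇□((¬s ∨ p) ∧ s) is true at u.
      At v: no accessible worlds, so □((¬s ∨ p) ∧ s) holds vacuously.
Satisfying worlds: {u, x}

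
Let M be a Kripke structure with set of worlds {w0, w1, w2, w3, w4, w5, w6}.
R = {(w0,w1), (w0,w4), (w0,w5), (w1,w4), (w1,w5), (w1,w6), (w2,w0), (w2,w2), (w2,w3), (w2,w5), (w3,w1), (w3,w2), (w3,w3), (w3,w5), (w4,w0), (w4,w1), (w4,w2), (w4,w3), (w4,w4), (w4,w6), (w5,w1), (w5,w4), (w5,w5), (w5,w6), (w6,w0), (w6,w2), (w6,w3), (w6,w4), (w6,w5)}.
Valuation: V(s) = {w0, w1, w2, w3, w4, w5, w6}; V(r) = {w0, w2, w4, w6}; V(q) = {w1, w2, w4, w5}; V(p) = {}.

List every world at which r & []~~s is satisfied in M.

w0, w2, w4, w6

Let φ = r & []~~s. Evaluate φ at each world:
  w0 (successors {w1, w4, w5}): φ is true.
  w1 (successors {w4, w5, w6}): φ is false.
  w2 (successors {w0, w2, w3, w5}): φ is true.
  w3 (successors {w1, w2, w3, w5}): φ is false.
  w4 (successors {w0, w1, w2, w3, w4, w6}): φ is true.
  w5 (successors {w1, w4, w5, w6}): φ is false.
  w6 (successors {w0, w2, w3, w4, w5}): φ is true.
For instance, at w0:
  At w0: r is true, []~~s is true, so r & []~~s is true.
    At w0: []~~s requires ~~s at every successor {w1, w4, w5}.
      At w1: ~~s is true.
      At w4: ~~s is true.
      At w5: ~~s is true.
    So []~~s is true at w0.
Satisfying worlds: {w0, w2, w4, w6}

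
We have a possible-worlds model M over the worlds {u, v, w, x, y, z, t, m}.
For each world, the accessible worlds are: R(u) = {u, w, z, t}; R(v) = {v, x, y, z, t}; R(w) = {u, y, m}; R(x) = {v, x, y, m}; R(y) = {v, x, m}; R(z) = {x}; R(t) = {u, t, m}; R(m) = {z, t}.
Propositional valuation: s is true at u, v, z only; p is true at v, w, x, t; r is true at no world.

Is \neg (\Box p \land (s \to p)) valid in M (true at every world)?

Let φ = \neg (\Box p \land (s \to p)). Evaluate φ at each world:
  u (successors {u, w, z, t}): φ is true.
  v (successors {v, x, y, z, t}): φ is true.
  w (successors {u, y, m}): φ is true.
  x (successors {v, x, y, m}): φ is true.
  y (successors {v, x, m}): φ is true.
  z (successors {x}): φ is true.
  t (successors {u, t, m}): φ is true.
  m (successors {z, t}): φ is true.
For instance, at y:
  At y: \Box p \land (s \to p) is false, so \neg (\Box p \land (s \to p)) is true.
    At y: \Box p is false, s \to p is true, so \Box p \land (s \to p) is false.
      At y: \Box p requires p at every successor {v, x, m}.
        p fails at m, so \Box p is false at y.

Yes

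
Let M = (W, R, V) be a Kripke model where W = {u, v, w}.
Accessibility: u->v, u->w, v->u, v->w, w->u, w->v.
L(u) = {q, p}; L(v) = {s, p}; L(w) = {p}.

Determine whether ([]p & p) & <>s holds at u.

Yes

At u: []p & p is true, <>s is true, so ([]p & p) & <>s is true.
  At u: []p is true, p is true, so []p & p is true.
    At u: []p requires p at every successor {v, w}.
      At v: p is true.
      At w: p is true.
    So []p is true at u.
  At u: <>s requires s at some successor in {v, w}.
    s holds at v, so <>s is true at u.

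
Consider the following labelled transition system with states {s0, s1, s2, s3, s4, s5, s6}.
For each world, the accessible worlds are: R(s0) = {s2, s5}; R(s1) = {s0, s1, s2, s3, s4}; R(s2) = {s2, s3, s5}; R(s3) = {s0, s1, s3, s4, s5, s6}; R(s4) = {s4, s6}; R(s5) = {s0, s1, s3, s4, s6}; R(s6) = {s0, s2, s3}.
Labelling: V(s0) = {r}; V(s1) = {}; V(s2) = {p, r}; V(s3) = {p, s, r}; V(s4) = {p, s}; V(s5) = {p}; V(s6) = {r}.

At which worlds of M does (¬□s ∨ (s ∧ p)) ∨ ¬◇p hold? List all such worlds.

s0, s1, s2, s3, s4, s5, s6

Let φ = (¬□s ∨ (s ∧ p)) ∨ ¬◇p. Evaluate φ at each world:
  s0 (successors {s2, s5}): φ is true.
  s1 (successors {s0, s1, s2, s3, s4}): φ is true.
  s2 (successors {s2, s3, s5}): φ is true.
  s3 (successors {s0, s1, s3, s4, s5, s6}): φ is true.
  s4 (successors {s4, s6}): φ is true.
  s5 (successors {s0, s1, s3, s4, s6}): φ is true.
  s6 (successors {s0, s2, s3}): φ is true.
For instance, at s2:
  At s2: ¬□s ∨ (s ∧ p) is true, ¬◇p is false, so (¬□s ∨ (s ∧ p)) ∨ ¬◇p is true.
    At s2: ¬□s is true, s ∧ p is false, so ¬□s ∨ (s ∧ p) is true.
      At s2: □s is false, so ¬□s is true.
    At s2: ◇p is true, so ¬◇p is false.
      At s2: ◇p requires p at some successor in {s2, s3, s5}.
        p holds at s2, so ◇p is true at s2.
Satisfying worlds: {s0, s1, s2, s3, s4, s5, s6}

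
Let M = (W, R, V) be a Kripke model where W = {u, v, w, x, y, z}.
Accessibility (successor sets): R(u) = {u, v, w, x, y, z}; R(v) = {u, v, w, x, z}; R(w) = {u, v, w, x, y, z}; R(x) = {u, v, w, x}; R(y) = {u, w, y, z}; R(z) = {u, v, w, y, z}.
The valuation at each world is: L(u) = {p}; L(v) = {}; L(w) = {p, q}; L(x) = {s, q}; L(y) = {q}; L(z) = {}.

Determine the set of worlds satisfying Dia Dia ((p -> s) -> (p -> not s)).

Let φ = Dia Dia ((p -> s) -> (p -> not s)). Evaluate φ at each world:
  u (successors {u, v, w, x, y, z}): φ is true.
  v (successors {u, v, w, x, z}): φ is true.
  w (successors {u, v, w, x, y, z}): φ is true.
  x (successors {u, v, w, x}): φ is true.
  y (successors {u, w, y, z}): φ is true.
  z (successors {u, v, w, y, z}): φ is true.
For instance, at z:
  At z: Dia Dia ((p -> s) -> (p -> not s)) requires Dia ((p -> s) -> (p -> not s)) at some successor in {u, v, w, y, z}.
    Dia ((p -> s) -> (p -> not s)) holds at u, so Dia Dia ((p -> s) -> (p -> not s)) is true at z.
      At u: Dia ((p -> s) -> (p -> not s)) requires (p -> s) -> (p -> not s) at some successor in {u, v, w, x, y, z}.
        (p -> s) -> (p -> not s) holds at u, so Dia ((p -> s) -> (p -> not s)) is true at u.
Satisfying worlds: {u, v, w, x, y, z}

u, v, w, x, y, z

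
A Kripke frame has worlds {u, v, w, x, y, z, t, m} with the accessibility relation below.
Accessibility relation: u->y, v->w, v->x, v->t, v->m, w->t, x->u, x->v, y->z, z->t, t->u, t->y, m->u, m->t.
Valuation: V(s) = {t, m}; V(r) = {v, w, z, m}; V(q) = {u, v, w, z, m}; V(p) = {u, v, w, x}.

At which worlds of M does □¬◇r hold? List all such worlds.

Let φ = □¬◇r. Evaluate φ at each world:
  u (successors {y}): φ is false.
  v (successors {w, x, t, m}): φ is false.
  w (successors {t}): φ is true.
  x (successors {u, v}): φ is false.
  y (successors {z}): φ is true.
  z (successors {t}): φ is true.
  t (successors {u, y}): φ is false.
  m (successors {u, t}): φ is true.
For instance, at t:
  At t: □¬◇r requires ¬◇r at every successor {u, y}.
    ¬◇r fails at y, so □¬◇r is false at t.
      At y: ◇r is true, so ¬◇r is false.
Satisfying worlds: {w, y, z, m}

w, y, z, m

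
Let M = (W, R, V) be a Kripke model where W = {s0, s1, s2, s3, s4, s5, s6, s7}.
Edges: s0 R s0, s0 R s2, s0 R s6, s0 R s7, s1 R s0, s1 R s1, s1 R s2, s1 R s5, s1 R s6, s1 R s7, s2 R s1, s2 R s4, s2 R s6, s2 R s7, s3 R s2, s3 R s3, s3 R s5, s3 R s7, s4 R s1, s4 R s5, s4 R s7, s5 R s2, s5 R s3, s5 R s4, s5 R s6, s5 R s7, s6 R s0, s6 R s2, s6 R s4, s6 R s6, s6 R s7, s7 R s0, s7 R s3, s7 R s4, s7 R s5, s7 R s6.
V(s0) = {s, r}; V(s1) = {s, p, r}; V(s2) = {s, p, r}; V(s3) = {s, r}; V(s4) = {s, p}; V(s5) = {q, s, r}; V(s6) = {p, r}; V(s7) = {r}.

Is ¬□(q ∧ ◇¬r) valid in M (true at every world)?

Yes

Let φ = ¬□(q ∧ ◇¬r). Evaluate φ at each world:
  s0 (successors {s0, s2, s6, s7}): φ is true.
  s1 (successors {s0, s1, s2, s5, s6, s7}): φ is true.
  s2 (successors {s1, s4, s6, s7}): φ is true.
  s3 (successors {s2, s3, s5, s7}): φ is true.
  s4 (successors {s1, s5, s7}): φ is true.
  s5 (successors {s2, s3, s4, s6, s7}): φ is true.
  s6 (successors {s0, s2, s4, s6, s7}): φ is true.
  s7 (successors {s0, s3, s4, s5, s6}): φ is true.
For instance, at s0:
  At s0: □(q ∧ ◇¬r) is false, so ¬□(q ∧ ◇¬r) is true.
    At s0: □(q ∧ ◇¬r) requires q ∧ ◇¬r at every successor {s0, s2, s6, s7}.
      q ∧ ◇¬r fails at s0, so □(q ∧ ◇¬r) is false at s0.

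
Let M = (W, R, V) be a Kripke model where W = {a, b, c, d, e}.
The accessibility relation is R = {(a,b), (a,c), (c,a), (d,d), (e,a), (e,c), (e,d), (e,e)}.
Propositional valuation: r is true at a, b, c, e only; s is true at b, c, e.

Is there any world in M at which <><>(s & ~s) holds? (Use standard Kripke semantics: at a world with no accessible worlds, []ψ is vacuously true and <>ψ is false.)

Let φ = <><>(s & ~s). Evaluate φ at each world:
  a (successors {b, c}): φ is false.
  b (successors ∅): φ is false.
  c (successors {a}): φ is false.
  d (successors {d}): φ is false.
  e (successors {a, c, d, e}): φ is false.
For instance, at e:
  At e: <><>(s & ~s) requires <>(s & ~s) at some successor in {a, c, d, e}.
    At a: <>(s & ~s) is false.
    At c: <>(s & ~s) is false.
    At d: <>(s & ~s) is false.
    At e: <>(s & ~s) is false.
  So <><>(s & ~s) is false at e.

No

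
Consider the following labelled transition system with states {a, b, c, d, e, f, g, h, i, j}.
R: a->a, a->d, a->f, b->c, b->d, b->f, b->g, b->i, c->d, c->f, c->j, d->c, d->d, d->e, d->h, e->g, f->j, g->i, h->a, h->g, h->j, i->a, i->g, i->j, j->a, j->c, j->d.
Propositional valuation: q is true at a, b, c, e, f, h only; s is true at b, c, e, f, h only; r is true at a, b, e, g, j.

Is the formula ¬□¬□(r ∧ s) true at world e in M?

No

At e: □¬□(r ∧ s) is true, so ¬□¬□(r ∧ s) is false.
  At e: □¬□(r ∧ s) requires ¬□(r ∧ s) at every successor {g}.
      At g: □(r ∧ s) is false, so ¬□(r ∧ s) is true.
  So □¬□(r ∧ s) is true at e.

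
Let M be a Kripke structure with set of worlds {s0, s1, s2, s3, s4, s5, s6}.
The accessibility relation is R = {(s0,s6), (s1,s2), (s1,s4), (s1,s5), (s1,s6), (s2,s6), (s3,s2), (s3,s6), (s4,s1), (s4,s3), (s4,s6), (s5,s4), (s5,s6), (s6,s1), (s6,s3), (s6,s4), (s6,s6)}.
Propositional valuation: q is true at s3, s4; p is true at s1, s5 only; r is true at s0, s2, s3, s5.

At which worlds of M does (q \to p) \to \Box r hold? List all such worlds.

s3, s4

Let φ = (q \to p) \to \Box r. Evaluate φ at each world:
  s0 (successors {s6}): φ is false.
  s1 (successors {s2, s4, s5, s6}): φ is false.
  s2 (successors {s6}): φ is false.
  s3 (successors {s2, s6}): φ is true.
  s4 (successors {s1, s3, s6}): φ is true.
  s5 (successors {s4, s6}): φ is false.
  s6 (successors {s1, s3, s4, s6}): φ is false.
For instance, at s0:
  At s0: q \to p is true, \Box r is false, so (q \to p) \to \Box r is false.
    At s0: \Box r requires r at every successor {s6}.
      r fails at s6, so \Box r is false at s0.
Satisfying worlds: {s3, s4}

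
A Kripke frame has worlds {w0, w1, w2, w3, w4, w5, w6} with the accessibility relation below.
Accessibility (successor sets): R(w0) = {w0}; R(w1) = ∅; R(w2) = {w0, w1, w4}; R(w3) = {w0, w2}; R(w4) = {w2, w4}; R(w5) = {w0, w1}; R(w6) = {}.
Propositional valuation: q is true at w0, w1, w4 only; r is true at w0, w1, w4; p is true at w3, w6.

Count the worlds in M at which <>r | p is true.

Let φ = <>r | p. Evaluate φ at each world:
  w0 (successors {w0}): φ is true.
  w1 (successors ∅): φ is false.
  w2 (successors {w0, w1, w4}): φ is true.
  w3 (successors {w0, w2}): φ is true.
  w4 (successors {w2, w4}): φ is true.
  w5 (successors {w0, w1}): φ is true.
  w6 (successors ∅): φ is true.
For instance, at w3:
  At w3: <>r is true, p is true, so <>r | p is true.
    At w3: <>r requires r at some successor in {w0, w2}.
      r holds at w0, so <>r is true at w3.
Satisfying worlds: {w0, w2, w3, w4, w5, w6}

6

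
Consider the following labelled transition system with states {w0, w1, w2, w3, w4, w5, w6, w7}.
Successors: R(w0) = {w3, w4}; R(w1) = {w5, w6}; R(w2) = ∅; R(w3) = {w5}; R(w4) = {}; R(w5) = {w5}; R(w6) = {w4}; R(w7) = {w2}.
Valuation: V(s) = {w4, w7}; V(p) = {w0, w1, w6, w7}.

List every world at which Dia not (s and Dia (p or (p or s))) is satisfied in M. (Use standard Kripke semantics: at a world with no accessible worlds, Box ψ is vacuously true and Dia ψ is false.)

Let φ = Dia not (s and Dia (p or (p or s))). Evaluate φ at each world:
  w0 (successors {w3, w4}): φ is true.
  w1 (successors {w5, w6}): φ is true.
  w2 (successors ∅): φ is false.
  w3 (successors {w5}): φ is true.
  w4 (successors ∅): φ is false.
  w5 (successors {w5}): φ is true.
  w6 (successors {w4}): φ is true.
  w7 (successors {w2}): φ is true.
For instance, at w5:
  At w5: Dia not (s and Dia (p or (p or s))) requires not (s and Dia (p or (p or s))) at some successor in {w5}.
    not (s and Dia (p or (p or s))) holds at w5, so Dia not (s and Dia (p or (p or s))) is true at w5.
      At w5: s and Dia (p or (p or s)) is false, so not (s and Dia (p or (p or s))) is true.
Satisfying worlds: {w0, w1, w3, w5, w6, w7}

w0, w1, w3, w5, w6, w7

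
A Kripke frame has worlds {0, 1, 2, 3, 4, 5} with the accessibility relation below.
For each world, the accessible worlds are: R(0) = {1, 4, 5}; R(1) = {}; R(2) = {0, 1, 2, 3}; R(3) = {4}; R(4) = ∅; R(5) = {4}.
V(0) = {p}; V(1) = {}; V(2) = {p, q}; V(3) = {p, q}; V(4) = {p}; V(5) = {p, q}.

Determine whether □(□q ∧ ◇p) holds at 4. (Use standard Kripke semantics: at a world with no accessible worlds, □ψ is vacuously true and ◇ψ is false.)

At 4: no accessible worlds, so □(□q ∧ ◇p) holds vacuously.

Yes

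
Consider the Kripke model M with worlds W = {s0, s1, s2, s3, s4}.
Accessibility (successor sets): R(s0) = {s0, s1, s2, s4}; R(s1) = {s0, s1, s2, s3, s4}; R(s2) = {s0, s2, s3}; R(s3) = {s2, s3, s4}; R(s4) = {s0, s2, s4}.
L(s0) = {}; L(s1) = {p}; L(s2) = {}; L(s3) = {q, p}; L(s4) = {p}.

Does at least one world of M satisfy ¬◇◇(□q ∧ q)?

Yes

Let φ = ¬◇◇(□q ∧ q). Evaluate φ at each world:
  s0 (successors {s0, s1, s2, s4}): φ is true.
  s1 (successors {s0, s1, s2, s3, s4}): φ is true.
  s2 (successors {s0, s2, s3}): φ is true.
  s3 (successors {s2, s3, s4}): φ is true.
  s4 (successors {s0, s2, s4}): φ is true.
Detail at s0 (witness):
  At s0: ◇◇(□q ∧ q) is false, so ¬◇◇(□q ∧ q) is true.
    At s0: ◇◇(□q ∧ q) requires ◇(□q ∧ q) at some successor in {s0, s1, s2, s4}.
      At s0: ◇(□q ∧ q) is false.
      At s1: ◇(□q ∧ q) is false.
      At s2: ◇(□q ∧ q) is false.
      At s4: ◇(□q ∧ q) is false.
    So ◇◇(□q ∧ q) is false at s0.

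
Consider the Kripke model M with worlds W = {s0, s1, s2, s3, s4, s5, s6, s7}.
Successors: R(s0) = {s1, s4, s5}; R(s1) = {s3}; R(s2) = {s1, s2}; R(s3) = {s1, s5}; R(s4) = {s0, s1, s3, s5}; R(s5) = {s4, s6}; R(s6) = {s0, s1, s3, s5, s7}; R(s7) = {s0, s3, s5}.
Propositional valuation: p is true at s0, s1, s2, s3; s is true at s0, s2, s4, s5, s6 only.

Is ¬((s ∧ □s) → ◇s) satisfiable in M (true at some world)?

Recall that □ψ holds at a world iff ψ holds at every accessible world, and ◇ψ holds iff ψ holds at some accessible world.
Let φ = ¬((s ∧ □s) → ◇s). Evaluate φ at each world:
  s0 (successors {s1, s4, s5}): φ is false.
  s1 (successors {s3}): φ is false.
  s2 (successors {s1, s2}): φ is false.
  s3 (successors {s1, s5}): φ is false.
  s4 (successors {s0, s1, s3, s5}): φ is false.
  s5 (successors {s4, s6}): φ is false.
  s6 (successors {s0, s1, s3, s5, s7}): φ is false.
  s7 (successors {s0, s3, s5}): φ is false.
For instance, at s7:
  At s7: (s ∧ □s) → ◇s is true, so ¬((s ∧ □s) → ◇s) is false.
    At s7: s ∧ □s is false, ◇s is true, so (s ∧ □s) → ◇s is true.
      At s7: s is false, □s is false, so s ∧ □s is false.
      At s7: ◇s requires s at some successor in {s0, s3, s5}.
        s holds at s0, so ◇s is true at s7.

No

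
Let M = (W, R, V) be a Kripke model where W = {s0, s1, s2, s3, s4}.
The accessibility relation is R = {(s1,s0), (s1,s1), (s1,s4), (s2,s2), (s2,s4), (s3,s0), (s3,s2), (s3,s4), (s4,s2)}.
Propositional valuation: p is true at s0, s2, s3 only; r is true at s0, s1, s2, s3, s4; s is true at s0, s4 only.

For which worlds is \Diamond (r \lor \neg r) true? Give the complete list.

s1, s2, s3, s4

Recall that \Diamond ψ holds at a world iff ψ holds at some accessible world.
Let φ = \Diamond (r \lor \neg r). Evaluate φ at each world:
  s0 (successors ∅): φ is false.
  s1 (successors {s0, s1, s4}): φ is true.
  s2 (successors {s2, s4}): φ is true.
  s3 (successors {s0, s2, s4}): φ is true.
  s4 (successors {s2}): φ is true.
For instance, at s2:
  At s2: \Diamond (r \lor \neg r) requires r \lor \neg r at some successor in {s2, s4}.
    r \lor \neg r holds at s2, so \Diamond (r \lor \neg r) is true at s2.
Satisfying worlds: {s1, s2, s3, s4}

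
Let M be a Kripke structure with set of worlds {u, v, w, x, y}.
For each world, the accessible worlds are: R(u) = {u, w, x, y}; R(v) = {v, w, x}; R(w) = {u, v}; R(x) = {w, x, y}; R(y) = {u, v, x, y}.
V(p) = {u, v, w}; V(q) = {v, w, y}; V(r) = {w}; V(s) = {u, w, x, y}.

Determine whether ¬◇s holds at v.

No

At v: ◇s is true, so ¬◇s is false.
  At v: ◇s requires s at some successor in {v, w, x}.
    s holds at w, so ◇s is true at v.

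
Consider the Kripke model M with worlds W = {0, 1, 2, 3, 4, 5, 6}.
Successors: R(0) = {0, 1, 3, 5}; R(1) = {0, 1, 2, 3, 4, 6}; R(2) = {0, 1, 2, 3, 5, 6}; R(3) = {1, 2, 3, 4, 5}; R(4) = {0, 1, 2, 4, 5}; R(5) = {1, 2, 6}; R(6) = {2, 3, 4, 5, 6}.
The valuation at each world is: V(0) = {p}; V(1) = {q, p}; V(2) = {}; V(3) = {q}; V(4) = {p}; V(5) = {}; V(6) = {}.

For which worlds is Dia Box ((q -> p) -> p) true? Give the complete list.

none

Let φ = Dia Box ((q -> p) -> p). Evaluate φ at each world:
  0 (successors {0, 1, 3, 5}): φ is false.
  1 (successors {0, 1, 2, 3, 4, 6}): φ is false.
  2 (successors {0, 1, 2, 3, 5, 6}): φ is false.
  3 (successors {1, 2, 3, 4, 5}): φ is false.
  4 (successors {0, 1, 2, 4, 5}): φ is false.
  5 (successors {1, 2, 6}): φ is false.
  6 (successors {2, 3, 4, 5, 6}): φ is false.
For instance, at 2:
  At 2: Dia Box ((q -> p) -> p) requires Box ((q -> p) -> p) at some successor in {0, 1, 2, 3, 5, 6}.
    At 0: Box ((q -> p) -> p) is false.
    At 1: Box ((q -> p) -> p) is false.
    At 2: Box ((q -> p) -> p) is false.
    At 3: Box ((q -> p) -> p) is false.
    At 5: Box ((q -> p) -> p) is false.
    At 6: Box ((q -> p) -> p) is false.
  So Dia Box ((q -> p) -> p) is false at 2.
Satisfying worlds: none.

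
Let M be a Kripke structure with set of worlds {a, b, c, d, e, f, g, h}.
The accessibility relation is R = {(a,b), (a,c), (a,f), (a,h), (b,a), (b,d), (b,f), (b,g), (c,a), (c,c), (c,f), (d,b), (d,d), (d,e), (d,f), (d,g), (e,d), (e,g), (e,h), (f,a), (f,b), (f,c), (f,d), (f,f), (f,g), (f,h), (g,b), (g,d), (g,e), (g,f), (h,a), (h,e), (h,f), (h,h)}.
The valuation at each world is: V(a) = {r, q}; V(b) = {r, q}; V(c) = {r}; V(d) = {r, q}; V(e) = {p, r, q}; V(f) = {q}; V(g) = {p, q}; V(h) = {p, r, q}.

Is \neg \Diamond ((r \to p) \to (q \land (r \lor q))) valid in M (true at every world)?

No

Let φ = \neg \Diamond ((r \to p) \to (q \land (r \lor q))). Evaluate φ at each world:
  a (successors {b, c, f, h}): φ is false.
  b (successors {a, d, f, g}): φ is false.
  c (successors {a, c, f}): φ is false.
  d (successors {b, d, e, f, g}): φ is false.
  e (successors {d, g, h}): φ is false.
  f (successors {a, b, c, d, f, g, h}): φ is false.
  g (successors {b, d, e, f}): φ is false.
  h (successors {a, e, f, h}): φ is false.
Detail at a (counterexample):
  At a: \Diamond ((r \to p) \to (q \land (r \lor q))) is true, so \neg \Diamond ((r \to p) \to (q \land (r \lor q))) is false.
    At a: \Diamond ((r \to p) \to (q \land (r \lor q))) requires (r \to p) \to (q \land (r \lor q)) at some successor in {b, c, f, h}.
      (r \to p) \to (q \land (r \lor q)) holds at b, so \Diamond ((r \to p) \to (q \land (r \lor q))) is true at a.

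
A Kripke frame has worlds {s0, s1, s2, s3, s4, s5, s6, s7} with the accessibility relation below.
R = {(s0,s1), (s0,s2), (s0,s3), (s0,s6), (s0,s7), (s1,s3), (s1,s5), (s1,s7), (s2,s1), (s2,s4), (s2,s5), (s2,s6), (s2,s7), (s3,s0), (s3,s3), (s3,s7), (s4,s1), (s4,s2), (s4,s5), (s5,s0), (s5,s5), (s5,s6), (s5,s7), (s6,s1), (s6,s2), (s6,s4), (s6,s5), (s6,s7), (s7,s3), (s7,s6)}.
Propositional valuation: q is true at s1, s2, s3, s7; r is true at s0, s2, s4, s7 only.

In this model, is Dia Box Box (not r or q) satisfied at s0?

At s0: Dia Box Box (not r or q) requires Box Box (not r or q) at some successor in {s1, s2, s3, s6, s7}.
  At s1: Box Box (not r or q) is false.
  At s2: Box Box (not r or q) is false.
  At s3: Box Box (not r or q) is false.
  At s6: Box Box (not r or q) is false.
  At s7: Box Box (not r or q) is false.
So Dia Box Box (not r or q) is false at s0.

No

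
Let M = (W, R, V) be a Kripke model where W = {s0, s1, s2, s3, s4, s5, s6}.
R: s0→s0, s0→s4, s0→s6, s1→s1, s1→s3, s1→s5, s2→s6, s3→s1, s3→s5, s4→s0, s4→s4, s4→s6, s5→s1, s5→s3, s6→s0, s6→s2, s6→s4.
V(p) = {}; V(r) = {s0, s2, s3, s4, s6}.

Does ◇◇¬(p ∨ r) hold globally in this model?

No

Recall that ◇ψ holds at a world iff ψ holds at some accessible world.
Let φ = ◇◇¬(p ∨ r). Evaluate φ at each world:
  s0 (successors {s0, s4, s6}): φ is false.
  s1 (successors {s1, s3, s5}): φ is true.
  s2 (successors {s6}): φ is false.
  s3 (successors {s1, s5}): φ is true.
  s4 (successors {s0, s4, s6}): φ is false.
  s5 (successors {s1, s3}): φ is true.
  s6 (successors {s0, s2, s4}): φ is false.
Detail at s0 (counterexample):
  At s0: ◇◇¬(p ∨ r) requires ◇¬(p ∨ r) at some successor in {s0, s4, s6}.
    At s0: ◇¬(p ∨ r) is false.
    At s4: ◇¬(p ∨ r) is false.
    At s6: ◇¬(p ∨ r) is false.
  So ◇◇¬(p ∨ r) is false at s0.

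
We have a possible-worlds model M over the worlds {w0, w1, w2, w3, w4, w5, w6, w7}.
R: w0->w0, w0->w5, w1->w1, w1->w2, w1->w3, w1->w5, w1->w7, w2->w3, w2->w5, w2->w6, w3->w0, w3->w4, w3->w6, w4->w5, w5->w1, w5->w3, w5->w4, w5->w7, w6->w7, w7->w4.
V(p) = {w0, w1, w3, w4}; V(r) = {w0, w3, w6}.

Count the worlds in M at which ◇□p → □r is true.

Recall that □ψ holds at a world iff ψ holds at every accessible world, and ◇ψ holds iff ψ holds at some accessible world.
Let φ = ◇□p → □r. Evaluate φ at each world:
  w0 (successors {w0, w5}): φ is true.
  w1 (successors {w1, w2, w3, w5, w7}): φ is false.
  w2 (successors {w3, w5, w6}): φ is true.
  w3 (successors {w0, w4, w6}): φ is true.
  w4 (successors {w5}): φ is true.
  w5 (successors {w1, w3, w4, w7}): φ is false.
  w6 (successors {w7}): φ is false.
  w7 (successors {w4}): φ is true.
For instance, at w6:
  At w6: ◇□p is true, □r is false, so ◇□p → □r is false.
    At w6: ◇□p requires □p at some successor in {w7}.
      □p holds at w7, so ◇□p is true at w6.
    At w6: □r requires r at every successor {w7}.
      r fails at w7, so □r is false at w6.
Satisfying worlds: {w0, w2, w3, w4, w7}

5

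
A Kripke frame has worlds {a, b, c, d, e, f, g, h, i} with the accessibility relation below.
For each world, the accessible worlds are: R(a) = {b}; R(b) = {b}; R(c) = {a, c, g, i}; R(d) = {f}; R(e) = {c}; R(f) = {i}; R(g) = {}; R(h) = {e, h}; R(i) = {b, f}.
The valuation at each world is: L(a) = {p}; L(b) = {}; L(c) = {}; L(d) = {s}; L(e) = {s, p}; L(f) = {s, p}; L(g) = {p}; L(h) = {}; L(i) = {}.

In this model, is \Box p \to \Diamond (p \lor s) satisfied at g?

No

At g: \Box p is true, \Diamond (p \lor s) is false, so \Box p \to \Diamond (p \lor s) is false.
  At g: no accessible worlds, so \Box p holds vacuously.
  At g: no accessible worlds, so \Diamond (p \lor s) is false.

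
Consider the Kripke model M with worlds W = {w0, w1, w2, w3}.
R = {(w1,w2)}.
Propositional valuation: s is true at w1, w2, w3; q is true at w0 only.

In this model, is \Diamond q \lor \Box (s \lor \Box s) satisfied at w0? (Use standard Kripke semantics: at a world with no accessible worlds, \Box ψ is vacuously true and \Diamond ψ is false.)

Recall that \Box ψ holds at a world iff ψ holds at every accessible world, and \Diamond ψ holds iff ψ holds at some accessible world.
At w0: \Diamond q is false, \Box (s \lor \Box s) is true, so \Diamond q \lor \Box (s \lor \Box s) is true.
  At w0: no accessible worlds, so \Diamond q is false.
  At w0: no accessible worlds, so \Box (s \lor \Box s) holds vacuously.

Yes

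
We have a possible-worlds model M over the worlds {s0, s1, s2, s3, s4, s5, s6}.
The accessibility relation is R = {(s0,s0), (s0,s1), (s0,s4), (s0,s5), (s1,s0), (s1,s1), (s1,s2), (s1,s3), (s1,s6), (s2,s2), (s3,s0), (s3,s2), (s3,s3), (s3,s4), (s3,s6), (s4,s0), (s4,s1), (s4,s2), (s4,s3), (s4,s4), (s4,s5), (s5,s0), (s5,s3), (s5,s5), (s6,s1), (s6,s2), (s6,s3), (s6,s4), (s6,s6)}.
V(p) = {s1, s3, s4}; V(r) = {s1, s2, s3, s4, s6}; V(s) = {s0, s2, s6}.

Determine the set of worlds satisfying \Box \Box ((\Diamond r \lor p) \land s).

s2

Let φ = \Box \Box ((\Diamond r \lor p) \land s). Evaluate φ at each world:
  s0 (successors {s0, s1, s4, s5}): φ is false.
  s1 (successors {s0, s1, s2, s3, s6}): φ is false.
  s2 (successors {s2}): φ is true.
  s3 (successors {s0, s2, s3, s4, s6}): φ is false.
  s4 (successors {s0, s1, s2, s3, s4, s5}): φ is false.
  s5 (successors {s0, s3, s5}): φ is false.
  s6 (successors {s1, s2, s3, s4, s6}): φ is false.
For instance, at s4:
  At s4: \Box \Box ((\Diamond r \lor p) \land s) requires \Box ((\Diamond r \lor p) \land s) at every successor {s0, s1, s2, s3, s4, s5}.
    \Box ((\Diamond r \lor p) \land s) fails at s0, so \Box \Box ((\Diamond r \lor p) \land s) is false at s4.
      At s0: \Box ((\Diamond r \lor p) \land s) requires (\Diamond r \lor p) \land s at every successor {s0, s1, s4, s5}.
        (\Diamond r \lor p) \land s fails at s1, so \Box ((\Diamond r \lor p) \land s) is false at s0.
Satisfying worlds: {s2}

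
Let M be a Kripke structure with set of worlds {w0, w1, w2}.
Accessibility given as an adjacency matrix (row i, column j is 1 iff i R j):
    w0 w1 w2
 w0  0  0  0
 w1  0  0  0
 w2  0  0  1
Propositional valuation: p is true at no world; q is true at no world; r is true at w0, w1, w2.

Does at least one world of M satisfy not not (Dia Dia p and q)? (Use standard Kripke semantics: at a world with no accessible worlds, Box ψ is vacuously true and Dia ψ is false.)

No

Let φ = not not (Dia Dia p and q). Evaluate φ at each world:
  w0 (successors ∅): φ is false.
  w1 (successors ∅): φ is false.
  w2 (successors {w2}): φ is false.
For instance, at w2:
  At w2: not (Dia Dia p and q) is true, so not not (Dia Dia p and q) is false.
    At w2: Dia Dia p and q is false, so not (Dia Dia p and q) is true.
      At w2: Dia Dia p is false, q is false, so Dia Dia p and q is false.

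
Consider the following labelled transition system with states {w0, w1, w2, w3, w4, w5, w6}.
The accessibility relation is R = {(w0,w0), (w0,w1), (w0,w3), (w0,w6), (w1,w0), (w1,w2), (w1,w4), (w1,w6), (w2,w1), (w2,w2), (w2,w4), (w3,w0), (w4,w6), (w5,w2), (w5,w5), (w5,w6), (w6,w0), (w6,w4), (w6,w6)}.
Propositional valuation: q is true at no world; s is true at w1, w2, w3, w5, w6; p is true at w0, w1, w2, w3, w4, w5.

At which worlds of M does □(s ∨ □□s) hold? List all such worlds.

Let φ = □(s ∨ □□s). Evaluate φ at each world:
  w0 (successors {w0, w1, w3, w6}): φ is false.
  w1 (successors {w0, w2, w4, w6}): φ is false.
  w2 (successors {w1, w2, w4}): φ is false.
  w3 (successors {w0}): φ is false.
  w4 (successors {w6}): φ is true.
  w5 (successors {w2, w5, w6}): φ is true.
  w6 (successors {w0, w4, w6}): φ is false.
For instance, at w6:
  At w6: □(s ∨ □□s) requires s ∨ □□s at every successor {w0, w4, w6}.
    s ∨ □□s fails at w0, so □(s ∨ □□s) is false at w6.
      At w0: s is false, □□s is false, so s ∨ □□s is false.
Satisfying worlds: {w4, w5}

w4, w5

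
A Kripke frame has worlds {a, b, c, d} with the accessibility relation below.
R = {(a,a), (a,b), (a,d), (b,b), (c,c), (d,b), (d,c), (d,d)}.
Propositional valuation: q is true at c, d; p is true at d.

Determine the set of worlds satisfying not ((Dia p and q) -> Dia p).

Recall that Dia ψ holds at a world iff ψ holds at some accessible world.
Let φ = not ((Dia p and q) -> Dia p). Evaluate φ at each world:
  a (successors {a, b, d}): φ is false.
  b (successors {b}): φ is false.
  c (successors {c}): φ is false.
  d (successors {b, c, d}): φ is false.
For instance, at d:
  At d: (Dia p and q) -> Dia p is true, so not ((Dia p and q) -> Dia p) is false.
    At d: Dia p and q is true, Dia p is true, so (Dia p and q) -> Dia p is true.
      At d: Dia p is true, q is true, so Dia p and q is true.
      At d: Dia p requires p at some successor in {b, c, d}.
        p holds at d, so Dia p is true at d.
Satisfying worlds: none.

none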